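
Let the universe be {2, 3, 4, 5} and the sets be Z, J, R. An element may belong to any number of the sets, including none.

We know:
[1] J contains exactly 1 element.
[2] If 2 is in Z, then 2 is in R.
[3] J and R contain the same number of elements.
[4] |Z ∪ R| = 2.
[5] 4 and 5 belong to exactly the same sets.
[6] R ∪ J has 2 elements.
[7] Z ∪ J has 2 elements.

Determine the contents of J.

J = {3}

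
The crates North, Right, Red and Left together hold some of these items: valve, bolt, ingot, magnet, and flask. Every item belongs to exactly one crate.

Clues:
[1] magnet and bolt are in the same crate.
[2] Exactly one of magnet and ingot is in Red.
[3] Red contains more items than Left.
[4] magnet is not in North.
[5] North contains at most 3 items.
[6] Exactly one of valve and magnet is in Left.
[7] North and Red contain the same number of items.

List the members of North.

North = {flask, ingot}

From (4): magnet ∉ North.
(1): bolt matches magnet: bolt ∉ North.
Suppose valve ∈ North: no assignment then satisfies all the clues, so valve ∉ North.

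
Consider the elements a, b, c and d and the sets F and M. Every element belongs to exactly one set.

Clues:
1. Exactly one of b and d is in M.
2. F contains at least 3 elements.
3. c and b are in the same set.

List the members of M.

M = {d}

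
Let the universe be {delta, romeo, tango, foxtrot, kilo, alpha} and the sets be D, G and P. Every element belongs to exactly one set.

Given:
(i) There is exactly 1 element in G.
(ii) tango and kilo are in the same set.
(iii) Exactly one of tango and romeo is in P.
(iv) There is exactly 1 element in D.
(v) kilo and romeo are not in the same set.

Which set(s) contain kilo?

kilo: P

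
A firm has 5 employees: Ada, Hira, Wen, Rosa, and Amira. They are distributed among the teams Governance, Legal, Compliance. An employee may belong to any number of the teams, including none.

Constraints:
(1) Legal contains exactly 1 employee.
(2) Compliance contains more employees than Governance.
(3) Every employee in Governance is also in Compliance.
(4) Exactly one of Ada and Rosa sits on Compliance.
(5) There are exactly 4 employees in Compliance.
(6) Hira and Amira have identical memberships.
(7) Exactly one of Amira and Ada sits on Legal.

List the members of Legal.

Legal = {Ada}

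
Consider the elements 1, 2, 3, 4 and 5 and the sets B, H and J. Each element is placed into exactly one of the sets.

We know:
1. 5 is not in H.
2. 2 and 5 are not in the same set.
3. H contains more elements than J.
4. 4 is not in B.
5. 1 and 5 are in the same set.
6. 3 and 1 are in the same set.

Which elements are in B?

B = {1, 3, 5}

From (1): 5 ∉ H.
From (4): 4 ∉ B.
(5): 1 matches 5: 1 ∉ H.
(6): 3 matches 1: 3 ∉ H.
Suppose 1 ∉ B: no assignment then satisfies all the clues, so 1 ∈ B.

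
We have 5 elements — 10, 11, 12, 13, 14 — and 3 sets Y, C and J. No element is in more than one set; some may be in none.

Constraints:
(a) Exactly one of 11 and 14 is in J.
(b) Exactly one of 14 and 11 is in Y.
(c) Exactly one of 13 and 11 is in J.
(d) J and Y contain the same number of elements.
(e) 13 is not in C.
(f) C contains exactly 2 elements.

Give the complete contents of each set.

From (e): 13 ∉ C.
Suppose 10 ∈ Y: no assignment then satisfies all the clues, so 10 ∉ Y.

Y = {14}; C = {10, 12}; J = {11}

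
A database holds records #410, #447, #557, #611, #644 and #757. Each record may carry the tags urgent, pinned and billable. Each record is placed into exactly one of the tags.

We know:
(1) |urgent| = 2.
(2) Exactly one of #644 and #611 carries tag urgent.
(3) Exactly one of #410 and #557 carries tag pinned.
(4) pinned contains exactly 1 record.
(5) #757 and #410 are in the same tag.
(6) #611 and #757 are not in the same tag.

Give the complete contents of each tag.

urgent = {#447, #611}; pinned = {#557}; billable = {#410, #644, #757}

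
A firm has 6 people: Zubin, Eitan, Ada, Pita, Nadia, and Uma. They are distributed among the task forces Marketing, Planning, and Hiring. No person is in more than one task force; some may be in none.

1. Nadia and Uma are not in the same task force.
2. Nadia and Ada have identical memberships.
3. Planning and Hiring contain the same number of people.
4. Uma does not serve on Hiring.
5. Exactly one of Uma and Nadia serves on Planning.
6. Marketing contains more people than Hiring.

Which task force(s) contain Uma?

Uma: Planning

From (4): Uma ∉ Hiring.
Suppose Uma ∈ Marketing: no assignment then satisfies all the clues, so Uma ∉ Marketing.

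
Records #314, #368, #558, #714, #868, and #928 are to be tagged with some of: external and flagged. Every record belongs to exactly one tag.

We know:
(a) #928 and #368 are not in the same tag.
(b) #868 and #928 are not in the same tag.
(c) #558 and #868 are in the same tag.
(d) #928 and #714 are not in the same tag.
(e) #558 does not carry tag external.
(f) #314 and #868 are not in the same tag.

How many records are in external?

2

From (e): #558 ∉ external.
(c): #868 matches #558: #868 ∉ external.
Only one tag left: #558 ∈ flagged.
Only one tag left: #868 ∈ flagged.
(b): #928 ∉ flagged.
(f): #314 ∉ flagged.
Only one tag left: #314 ∈ external.
Only one tag left: #928 ∈ external.
(a): #368 ∉ external.
(d): #714 ∉ external.
Only one tag left: #368 ∈ flagged.
Only one tag left: #714 ∈ flagged.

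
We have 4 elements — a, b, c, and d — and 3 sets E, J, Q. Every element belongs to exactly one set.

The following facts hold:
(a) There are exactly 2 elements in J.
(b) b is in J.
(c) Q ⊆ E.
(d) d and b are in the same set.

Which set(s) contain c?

c: E

From (b): b ∈ J.
(d): d matches b: d ∉ E.
(d): d matches b: d ∈ J.
(a): J already has 2, so the rest are out.
Suppose c ∉ E: no assignment then satisfies all the clues, so c ∈ E.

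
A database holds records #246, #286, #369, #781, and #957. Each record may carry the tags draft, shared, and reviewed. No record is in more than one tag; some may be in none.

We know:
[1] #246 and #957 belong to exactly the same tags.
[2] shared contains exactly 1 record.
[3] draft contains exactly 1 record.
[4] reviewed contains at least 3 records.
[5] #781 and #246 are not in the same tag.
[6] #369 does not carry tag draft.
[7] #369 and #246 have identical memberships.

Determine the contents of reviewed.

reviewed = {#246, #369, #957}

From (6): #369 ∉ draft.
(7): #246 matches #369: #246 ∉ draft.
(1): #957 matches #246: #957 ∉ draft.
Suppose #246 ∉ reviewed: no assignment then satisfies all the clues, so #246 ∈ reviewed.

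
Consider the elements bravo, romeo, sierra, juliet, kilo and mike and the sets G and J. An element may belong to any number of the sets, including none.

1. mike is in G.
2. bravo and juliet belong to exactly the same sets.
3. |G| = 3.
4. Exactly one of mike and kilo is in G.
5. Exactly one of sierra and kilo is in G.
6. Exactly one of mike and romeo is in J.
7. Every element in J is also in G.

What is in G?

G = {mike, romeo, sierra}

From (1): mike ∈ G.
(4) (exactly one): kilo ∉ G.
(5) (exactly one): sierra ∈ G.
(7) contrapositive: kilo ∉ J.
Suppose bravo ∈ G: no assignment then satisfies all the clues, so bravo ∉ G.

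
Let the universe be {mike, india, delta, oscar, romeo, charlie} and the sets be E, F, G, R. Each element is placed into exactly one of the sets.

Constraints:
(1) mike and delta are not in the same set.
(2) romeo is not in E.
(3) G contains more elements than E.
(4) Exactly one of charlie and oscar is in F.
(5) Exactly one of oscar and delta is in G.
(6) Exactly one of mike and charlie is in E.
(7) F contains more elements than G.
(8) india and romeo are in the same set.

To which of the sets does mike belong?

From (2): romeo ∉ E.
(8): india matches romeo: india ∉ E.
Suppose mike ∉ E: no assignment then satisfies all the clues, so mike ∈ E.

mike: E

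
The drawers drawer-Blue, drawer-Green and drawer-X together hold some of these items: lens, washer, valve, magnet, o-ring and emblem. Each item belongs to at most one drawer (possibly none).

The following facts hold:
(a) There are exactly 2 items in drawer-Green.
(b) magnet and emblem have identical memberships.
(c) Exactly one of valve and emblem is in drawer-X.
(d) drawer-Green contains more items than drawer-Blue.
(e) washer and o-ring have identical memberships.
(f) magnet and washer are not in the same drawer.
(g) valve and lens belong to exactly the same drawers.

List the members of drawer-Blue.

drawer-Blue = {}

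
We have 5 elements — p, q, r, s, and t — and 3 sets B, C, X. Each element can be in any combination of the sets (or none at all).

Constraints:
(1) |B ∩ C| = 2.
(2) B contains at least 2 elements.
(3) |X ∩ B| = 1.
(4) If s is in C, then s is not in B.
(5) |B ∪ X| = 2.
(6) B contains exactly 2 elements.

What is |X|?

1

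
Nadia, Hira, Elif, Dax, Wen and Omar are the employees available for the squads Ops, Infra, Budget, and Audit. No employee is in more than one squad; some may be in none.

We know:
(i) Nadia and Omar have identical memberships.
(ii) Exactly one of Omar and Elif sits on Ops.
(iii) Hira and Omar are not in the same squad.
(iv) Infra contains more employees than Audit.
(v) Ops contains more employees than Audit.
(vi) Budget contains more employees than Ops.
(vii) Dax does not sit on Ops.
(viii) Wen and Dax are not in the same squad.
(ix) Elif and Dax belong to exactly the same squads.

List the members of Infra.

Infra = {Wen}

From (vii): Dax ∉ Ops.
(ix): Elif matches Dax: Elif ∉ Ops.
(ii) (exactly one): Omar ∈ Ops.
(iii): Hira ∉ Ops.
(i): Nadia matches Omar: Nadia ∈ Ops.
Suppose Hira ∈ Infra: no assignment then satisfies all the clues, so Hira ∉ Infra.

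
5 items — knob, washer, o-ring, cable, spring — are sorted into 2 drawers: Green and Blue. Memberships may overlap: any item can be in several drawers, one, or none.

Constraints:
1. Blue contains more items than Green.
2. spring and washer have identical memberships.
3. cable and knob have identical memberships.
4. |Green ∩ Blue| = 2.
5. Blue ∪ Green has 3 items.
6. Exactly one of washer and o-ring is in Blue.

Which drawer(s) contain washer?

washer: none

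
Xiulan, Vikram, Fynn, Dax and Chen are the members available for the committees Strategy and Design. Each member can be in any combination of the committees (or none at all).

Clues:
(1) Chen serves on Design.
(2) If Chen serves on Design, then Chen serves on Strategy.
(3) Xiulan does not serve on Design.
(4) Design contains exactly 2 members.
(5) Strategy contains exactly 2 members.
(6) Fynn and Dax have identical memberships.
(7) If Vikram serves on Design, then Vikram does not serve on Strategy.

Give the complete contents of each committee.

Strategy = {Chen, Xiulan}; Design = {Chen, Vikram}

From (1): Chen ∈ Design.
From (3): Xiulan ∉ Design.
(2): Chen ∈ Strategy.
Suppose Xiulan ∉ Strategy: no assignment then satisfies all the clues, so Xiulan ∈ Strategy.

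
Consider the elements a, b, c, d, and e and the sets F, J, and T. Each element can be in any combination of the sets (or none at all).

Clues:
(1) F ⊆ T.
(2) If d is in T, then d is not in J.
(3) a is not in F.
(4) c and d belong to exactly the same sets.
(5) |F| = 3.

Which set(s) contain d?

d: F, T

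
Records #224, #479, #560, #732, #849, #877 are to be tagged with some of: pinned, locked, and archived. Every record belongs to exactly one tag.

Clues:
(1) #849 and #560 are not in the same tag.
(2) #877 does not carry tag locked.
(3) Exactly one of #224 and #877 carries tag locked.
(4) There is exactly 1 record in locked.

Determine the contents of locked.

locked = {#224}

From (2): #877 ∉ locked.
(3) (exactly one): #224 ∈ locked.
(4): locked already has 1, so the rest are out.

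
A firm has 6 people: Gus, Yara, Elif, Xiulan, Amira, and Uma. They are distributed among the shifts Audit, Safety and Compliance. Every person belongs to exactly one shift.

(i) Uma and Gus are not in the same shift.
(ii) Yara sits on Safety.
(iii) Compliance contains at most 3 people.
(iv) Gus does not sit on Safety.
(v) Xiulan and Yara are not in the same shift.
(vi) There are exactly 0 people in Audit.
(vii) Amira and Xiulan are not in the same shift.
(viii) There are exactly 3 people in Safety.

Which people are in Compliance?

Compliance = {Elif, Gus, Xiulan}

From (ii): Yara ∈ Safety.
From (iv): Gus ∉ Safety.
(v): Xiulan ∉ Safety.
(vi): Audit already has 0, so the rest are out.
Only one shift left: Gus ∈ Compliance.
Only one shift left: Xiulan ∈ Compliance.
(i): Uma ∉ Compliance.
(vii): Amira ∉ Compliance.
Only one shift left: Amira ∈ Safety.
Only one shift left: Uma ∈ Safety.
(viii): Safety already has 3, so the rest are out.
Only one shift left: Elif ∈ Compliance.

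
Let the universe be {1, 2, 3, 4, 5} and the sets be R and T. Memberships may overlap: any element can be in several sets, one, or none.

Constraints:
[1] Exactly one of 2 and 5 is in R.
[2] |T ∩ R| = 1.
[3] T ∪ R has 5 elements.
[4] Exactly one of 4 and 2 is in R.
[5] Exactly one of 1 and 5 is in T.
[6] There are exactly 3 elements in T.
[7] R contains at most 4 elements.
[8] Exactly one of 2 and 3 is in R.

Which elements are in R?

R = {3, 4, 5}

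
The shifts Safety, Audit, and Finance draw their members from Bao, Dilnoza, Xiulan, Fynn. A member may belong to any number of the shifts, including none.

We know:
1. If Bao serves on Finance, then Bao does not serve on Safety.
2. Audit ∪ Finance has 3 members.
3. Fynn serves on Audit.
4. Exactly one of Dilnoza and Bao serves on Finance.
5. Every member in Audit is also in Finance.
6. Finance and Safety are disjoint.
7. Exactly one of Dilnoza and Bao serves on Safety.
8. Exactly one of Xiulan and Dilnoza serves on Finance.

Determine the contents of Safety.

Safety = {Dilnoza}

From (3): Fynn ∈ Audit.
(5) with Fynn ∈ Audit: Fynn ∈ Finance.
(6) (disjoint): Fynn ∉ Safety.
Suppose Bao ∈ Safety: no assignment then satisfies all the clues, so Bao ∉ Safety.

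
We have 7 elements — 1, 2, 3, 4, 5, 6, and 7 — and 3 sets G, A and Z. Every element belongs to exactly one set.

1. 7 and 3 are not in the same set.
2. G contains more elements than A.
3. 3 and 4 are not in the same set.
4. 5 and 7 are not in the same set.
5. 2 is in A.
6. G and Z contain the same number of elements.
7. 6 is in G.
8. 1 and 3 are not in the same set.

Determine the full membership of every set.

G = {3, 5, 6}; A = {2}; Z = {1, 4, 7}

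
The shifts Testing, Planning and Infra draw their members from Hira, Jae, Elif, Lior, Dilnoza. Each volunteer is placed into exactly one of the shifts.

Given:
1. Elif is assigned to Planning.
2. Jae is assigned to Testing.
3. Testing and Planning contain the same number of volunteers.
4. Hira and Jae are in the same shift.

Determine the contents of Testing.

Testing = {Hira, Jae}

From (1): Elif ∈ Planning.
From (2): Jae ∈ Testing.
(4): Hira matches Jae: Hira ∈ Testing.
Suppose Lior ∈ Testing: no assignment then satisfies all the clues, so Lior ∉ Testing.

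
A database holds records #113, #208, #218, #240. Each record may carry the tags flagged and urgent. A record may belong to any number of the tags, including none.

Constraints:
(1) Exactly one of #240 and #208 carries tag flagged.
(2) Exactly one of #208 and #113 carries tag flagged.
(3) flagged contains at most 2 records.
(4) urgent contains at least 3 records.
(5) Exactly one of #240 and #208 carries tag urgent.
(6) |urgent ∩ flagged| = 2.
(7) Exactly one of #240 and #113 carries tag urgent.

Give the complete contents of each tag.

flagged = {#208, #218}; urgent = {#113, #208, #218}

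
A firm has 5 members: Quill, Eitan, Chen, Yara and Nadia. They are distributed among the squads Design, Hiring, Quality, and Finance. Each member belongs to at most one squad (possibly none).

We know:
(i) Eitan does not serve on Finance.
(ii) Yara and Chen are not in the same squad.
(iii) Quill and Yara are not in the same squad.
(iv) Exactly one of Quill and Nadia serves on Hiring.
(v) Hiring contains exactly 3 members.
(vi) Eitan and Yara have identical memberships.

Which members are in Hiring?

Hiring = {Eitan, Nadia, Yara}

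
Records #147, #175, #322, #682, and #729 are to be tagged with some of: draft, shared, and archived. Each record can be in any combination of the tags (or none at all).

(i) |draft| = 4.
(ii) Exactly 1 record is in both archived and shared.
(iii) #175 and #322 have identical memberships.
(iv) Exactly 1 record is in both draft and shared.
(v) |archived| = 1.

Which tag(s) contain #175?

#175: draft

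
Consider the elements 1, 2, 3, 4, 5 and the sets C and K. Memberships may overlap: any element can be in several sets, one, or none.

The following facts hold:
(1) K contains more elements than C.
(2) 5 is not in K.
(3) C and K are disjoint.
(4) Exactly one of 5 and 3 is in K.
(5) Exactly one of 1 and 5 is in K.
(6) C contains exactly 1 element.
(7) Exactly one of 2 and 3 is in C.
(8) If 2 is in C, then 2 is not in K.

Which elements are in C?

From (2): 5 ∉ K.
(4) (exactly one): 3 ∈ K.
(5) (exactly one): 1 ∈ K.
(3) (disjoint): 1 ∉ C.
(3) (disjoint): 3 ∉ C.
(7) (exactly one): 2 ∈ C.
(8): 2 ∉ K.
(6): C already has 1, so the rest are out.

C = {2}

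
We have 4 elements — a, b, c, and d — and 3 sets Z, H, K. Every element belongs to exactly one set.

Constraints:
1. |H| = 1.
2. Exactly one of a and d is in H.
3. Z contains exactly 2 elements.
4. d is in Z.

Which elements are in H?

H = {a}

From (4): d ∈ Z.
(2) (exactly one): a ∈ H.
(1): H already has 1, so the rest are out.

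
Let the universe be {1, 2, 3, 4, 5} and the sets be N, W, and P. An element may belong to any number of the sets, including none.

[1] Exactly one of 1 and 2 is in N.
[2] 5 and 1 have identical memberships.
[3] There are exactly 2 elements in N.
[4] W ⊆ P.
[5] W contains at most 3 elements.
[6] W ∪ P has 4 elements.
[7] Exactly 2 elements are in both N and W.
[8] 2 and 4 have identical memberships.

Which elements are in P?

P = {1, 2, 4, 5}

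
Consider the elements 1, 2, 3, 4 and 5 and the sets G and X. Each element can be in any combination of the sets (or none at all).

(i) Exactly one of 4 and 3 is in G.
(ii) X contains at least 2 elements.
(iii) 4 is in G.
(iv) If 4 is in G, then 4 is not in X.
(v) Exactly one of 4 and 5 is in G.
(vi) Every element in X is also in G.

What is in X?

From (iii): 4 ∈ G.
(i) (exactly one): 3 ∉ G.
(iv): 4 ∉ X.
(v) (exactly one): 5 ∉ G.
(vi) contrapositive: 3 ∉ X.
(vi) contrapositive: 5 ∉ X.
(ii): only 2 candidates remain for X, so all are in.
(vi) with 1 ∈ X: 1 ∈ G.
(vi) with 2 ∈ X: 2 ∈ G.

X = {1, 2}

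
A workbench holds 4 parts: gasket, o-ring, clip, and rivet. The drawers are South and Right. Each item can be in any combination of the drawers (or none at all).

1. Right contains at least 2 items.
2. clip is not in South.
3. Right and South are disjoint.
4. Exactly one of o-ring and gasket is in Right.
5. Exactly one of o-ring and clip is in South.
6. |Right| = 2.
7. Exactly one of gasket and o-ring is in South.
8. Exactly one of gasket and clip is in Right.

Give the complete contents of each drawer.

South = {o-ring}; Right = {gasket, rivet}

From (2): clip ∉ South.
(5) (exactly one): o-ring ∈ South.
(7) (exactly one): gasket ∉ South.
(3) (disjoint): o-ring ∉ Right.
(4) (exactly one): gasket ∈ Right.
(8) (exactly one): clip ∉ Right.
(1): only 2 candidates remain for Right, so all are in.
(3) (disjoint): rivet ∉ South.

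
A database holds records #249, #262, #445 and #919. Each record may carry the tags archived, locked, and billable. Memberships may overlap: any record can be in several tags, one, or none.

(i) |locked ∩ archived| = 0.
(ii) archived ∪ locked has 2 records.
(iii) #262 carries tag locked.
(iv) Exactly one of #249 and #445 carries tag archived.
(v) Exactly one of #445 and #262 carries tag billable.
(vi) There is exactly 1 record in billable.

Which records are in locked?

locked = {#262}

From (iii): #262 ∈ locked.
Suppose #249 ∈ locked: no assignment then satisfies all the clues, so #249 ∉ locked.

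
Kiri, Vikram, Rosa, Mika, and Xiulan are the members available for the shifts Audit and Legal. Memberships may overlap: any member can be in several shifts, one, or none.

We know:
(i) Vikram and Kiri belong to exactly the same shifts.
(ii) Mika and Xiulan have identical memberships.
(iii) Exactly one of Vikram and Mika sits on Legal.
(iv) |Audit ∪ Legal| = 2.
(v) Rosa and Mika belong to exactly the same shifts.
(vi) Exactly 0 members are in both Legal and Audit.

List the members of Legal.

Legal = {Kiri, Vikram}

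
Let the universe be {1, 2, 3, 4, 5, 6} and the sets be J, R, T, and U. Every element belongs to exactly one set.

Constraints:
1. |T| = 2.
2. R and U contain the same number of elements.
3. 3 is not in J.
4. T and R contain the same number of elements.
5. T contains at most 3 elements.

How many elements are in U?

2

From (3): 3 ∉ J.
Suppose 1 ∈ J: no assignment then satisfies all the clues, so 1 ∉ J.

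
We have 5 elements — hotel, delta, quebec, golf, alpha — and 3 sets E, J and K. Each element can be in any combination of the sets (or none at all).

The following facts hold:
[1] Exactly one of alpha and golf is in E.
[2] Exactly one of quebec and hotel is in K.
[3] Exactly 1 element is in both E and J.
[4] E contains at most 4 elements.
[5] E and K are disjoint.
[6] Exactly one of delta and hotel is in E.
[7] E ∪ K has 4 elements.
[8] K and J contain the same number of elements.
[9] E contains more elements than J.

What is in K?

K = {hotel}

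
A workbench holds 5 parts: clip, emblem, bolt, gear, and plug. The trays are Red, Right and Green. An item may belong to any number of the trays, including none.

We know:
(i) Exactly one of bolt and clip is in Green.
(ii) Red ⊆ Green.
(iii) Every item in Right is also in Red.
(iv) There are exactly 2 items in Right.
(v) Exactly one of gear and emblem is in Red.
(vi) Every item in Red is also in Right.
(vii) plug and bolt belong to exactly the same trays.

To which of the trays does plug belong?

plug: none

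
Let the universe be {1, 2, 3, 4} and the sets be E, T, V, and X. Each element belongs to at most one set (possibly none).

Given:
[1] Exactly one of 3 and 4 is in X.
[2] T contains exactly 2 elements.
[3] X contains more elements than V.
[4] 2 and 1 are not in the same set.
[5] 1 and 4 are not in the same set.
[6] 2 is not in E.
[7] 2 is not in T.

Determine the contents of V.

V = {}

From (6): 2 ∉ E.
From (7): 2 ∉ T.
Suppose 1 ∈ V: no assignment then satisfies all the clues, so 1 ∉ V.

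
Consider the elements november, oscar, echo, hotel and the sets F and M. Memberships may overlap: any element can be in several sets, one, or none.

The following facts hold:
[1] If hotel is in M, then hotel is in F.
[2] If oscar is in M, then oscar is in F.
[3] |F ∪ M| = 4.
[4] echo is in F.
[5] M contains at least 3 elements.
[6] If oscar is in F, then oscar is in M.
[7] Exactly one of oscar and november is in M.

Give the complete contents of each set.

F = {echo, hotel, november, oscar}; M = {echo, hotel, oscar}

From (4): echo ∈ F.
Suppose november ∉ F: no assignment then satisfies all the clues, so november ∈ F.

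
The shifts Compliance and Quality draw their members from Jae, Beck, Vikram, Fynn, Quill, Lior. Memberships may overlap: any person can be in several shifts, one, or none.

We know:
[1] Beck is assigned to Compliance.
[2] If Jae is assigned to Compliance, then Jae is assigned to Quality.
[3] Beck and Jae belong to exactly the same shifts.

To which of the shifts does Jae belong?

From (1): Beck ∈ Compliance.
(3): Jae matches Beck: Jae ∈ Compliance.
(2): Jae ∈ Quality.
(3): Beck matches Jae: Beck ∈ Quality.

Jae: Compliance, Quality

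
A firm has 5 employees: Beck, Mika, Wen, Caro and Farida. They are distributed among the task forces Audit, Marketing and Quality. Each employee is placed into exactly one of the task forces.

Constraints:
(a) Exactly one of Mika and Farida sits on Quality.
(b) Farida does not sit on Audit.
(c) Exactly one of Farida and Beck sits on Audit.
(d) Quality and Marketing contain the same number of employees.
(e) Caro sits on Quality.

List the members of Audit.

Audit = {Beck}

From (b): Farida ∉ Audit.
From (e): Caro ∈ Quality.
(c) (exactly one): Beck ∈ Audit.
Suppose Mika ∈ Audit: no assignment then satisfies all the clues, so Mika ∉ Audit.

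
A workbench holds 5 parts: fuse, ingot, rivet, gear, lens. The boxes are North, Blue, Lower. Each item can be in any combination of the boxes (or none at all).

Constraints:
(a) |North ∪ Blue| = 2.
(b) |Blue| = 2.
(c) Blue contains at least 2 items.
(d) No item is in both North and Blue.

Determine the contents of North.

North = {}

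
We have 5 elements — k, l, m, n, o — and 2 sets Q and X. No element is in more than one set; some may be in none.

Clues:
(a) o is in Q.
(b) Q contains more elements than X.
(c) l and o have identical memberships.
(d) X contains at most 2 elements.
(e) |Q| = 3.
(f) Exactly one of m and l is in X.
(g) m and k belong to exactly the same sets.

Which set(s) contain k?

k: X

From (a): o ∈ Q.
(c): l matches o: l ∈ Q.
(f) (exactly one): m ∈ X.
(g): k matches m: k ∉ Q.
(g): k matches m: k ∈ X.
(d): X already has 2, so the rest are out.
(e): only 3 candidates remain for Q, so all are in.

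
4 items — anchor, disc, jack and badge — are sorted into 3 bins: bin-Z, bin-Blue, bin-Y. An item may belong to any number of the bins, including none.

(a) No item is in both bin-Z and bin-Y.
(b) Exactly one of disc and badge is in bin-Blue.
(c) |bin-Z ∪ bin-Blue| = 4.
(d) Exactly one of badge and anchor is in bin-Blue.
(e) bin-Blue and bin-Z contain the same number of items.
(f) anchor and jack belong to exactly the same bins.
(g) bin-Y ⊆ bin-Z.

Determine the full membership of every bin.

bin-Z = {anchor, badge, jack}; bin-Blue = {anchor, disc, jack}; bin-Y = {}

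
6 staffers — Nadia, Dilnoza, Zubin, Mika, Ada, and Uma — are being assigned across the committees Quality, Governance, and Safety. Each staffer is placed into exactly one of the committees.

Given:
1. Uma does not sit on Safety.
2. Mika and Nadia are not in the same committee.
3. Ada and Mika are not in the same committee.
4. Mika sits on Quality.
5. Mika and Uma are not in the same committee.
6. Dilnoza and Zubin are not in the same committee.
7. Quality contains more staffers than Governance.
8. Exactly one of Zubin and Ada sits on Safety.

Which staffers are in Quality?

Quality = {Mika, Zubin}

From (1): Uma ∉ Safety.
From (4): Mika ∈ Quality.
(2): Nadia ∉ Quality.
(3): Ada ∉ Quality.
(5): Uma ∉ Quality.
Only one committee left: Uma ∈ Governance.
Suppose Dilnoza ∈ Quality: no assignment then satisfies all the clues, so Dilnoza ∉ Quality.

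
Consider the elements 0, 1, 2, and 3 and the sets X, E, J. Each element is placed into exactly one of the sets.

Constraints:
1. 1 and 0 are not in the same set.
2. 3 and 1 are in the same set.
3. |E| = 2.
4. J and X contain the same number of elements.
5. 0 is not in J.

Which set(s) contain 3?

3: E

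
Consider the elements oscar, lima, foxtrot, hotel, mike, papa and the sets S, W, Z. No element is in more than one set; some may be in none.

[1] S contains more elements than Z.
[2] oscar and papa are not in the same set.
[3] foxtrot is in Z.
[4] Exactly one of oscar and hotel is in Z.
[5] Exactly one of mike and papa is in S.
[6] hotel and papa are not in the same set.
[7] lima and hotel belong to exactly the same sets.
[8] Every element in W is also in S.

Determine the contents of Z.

Z = {foxtrot, oscar}

From (3): foxtrot ∈ Z.
Suppose oscar ∉ Z: no assignment then satisfies all the clues, so oscar ∈ Z.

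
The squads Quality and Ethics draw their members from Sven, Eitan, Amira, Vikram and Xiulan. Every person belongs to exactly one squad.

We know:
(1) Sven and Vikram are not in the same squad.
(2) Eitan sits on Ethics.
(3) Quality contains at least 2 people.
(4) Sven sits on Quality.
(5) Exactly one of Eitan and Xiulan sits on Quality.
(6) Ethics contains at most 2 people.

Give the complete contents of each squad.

Quality = {Amira, Sven, Xiulan}; Ethics = {Eitan, Vikram}

From (2): Eitan ∈ Ethics.
From (4): Sven ∈ Quality.
(1): Vikram ∉ Quality.
(5) (exactly one): Xiulan ∈ Quality.
Only one squad left: Vikram ∈ Ethics.
(6): Ethics already has 2, so the rest are out.
Only one squad left: Amira ∈ Quality.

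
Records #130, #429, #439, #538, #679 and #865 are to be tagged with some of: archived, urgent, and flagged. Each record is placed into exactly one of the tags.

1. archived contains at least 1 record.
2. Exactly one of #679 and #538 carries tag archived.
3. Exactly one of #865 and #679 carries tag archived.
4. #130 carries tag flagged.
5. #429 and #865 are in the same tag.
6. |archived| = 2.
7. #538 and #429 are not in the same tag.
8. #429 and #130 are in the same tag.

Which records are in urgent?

From (4): #130 ∈ flagged.
(8): #429 matches #130: #429 ∉ archived.
(8): #429 matches #130: #429 ∉ urgent.
(8): #429 matches #130: #429 ∈ flagged.
(5): #865 matches #429: #865 ∉ archived.
(5): #865 matches #429: #865 ∉ urgent.
(5): #865 matches #429: #865 ∈ flagged.
(7): #538 ∉ flagged.
(3) (exactly one): #679 ∈ archived.
(2) (exactly one): #538 ∉ archived.
(6): only 2 candidates remain for archived, so all are in.
Only one tag left: #538 ∈ urgent.

urgent = {#538}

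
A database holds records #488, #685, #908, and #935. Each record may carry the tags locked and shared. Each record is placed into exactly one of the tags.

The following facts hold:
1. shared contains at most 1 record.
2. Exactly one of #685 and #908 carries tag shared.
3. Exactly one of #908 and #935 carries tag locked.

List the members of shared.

shared = {#908}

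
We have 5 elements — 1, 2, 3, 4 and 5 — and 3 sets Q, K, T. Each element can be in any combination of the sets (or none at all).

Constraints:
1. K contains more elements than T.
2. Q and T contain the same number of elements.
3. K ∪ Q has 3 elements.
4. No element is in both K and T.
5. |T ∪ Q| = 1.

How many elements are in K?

2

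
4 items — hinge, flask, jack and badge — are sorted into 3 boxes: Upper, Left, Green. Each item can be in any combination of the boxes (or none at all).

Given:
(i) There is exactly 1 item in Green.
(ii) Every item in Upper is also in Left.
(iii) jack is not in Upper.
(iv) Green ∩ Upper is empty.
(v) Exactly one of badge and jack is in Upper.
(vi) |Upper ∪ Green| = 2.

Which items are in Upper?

From (iii): jack ∉ Upper.
(v) (exactly one): badge ∈ Upper.
(ii) with badge ∈ Upper: badge ∈ Left.
(iv) (disjoint): badge ∉ Green.
Suppose hinge ∈ Upper: no assignment then satisfies all the clues, so hinge ∉ Upper.

Upper = {badge}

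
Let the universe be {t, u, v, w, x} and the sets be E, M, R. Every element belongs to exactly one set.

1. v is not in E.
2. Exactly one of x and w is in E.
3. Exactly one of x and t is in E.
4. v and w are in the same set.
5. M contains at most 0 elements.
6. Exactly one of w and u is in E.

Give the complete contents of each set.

From (1): v ∉ E.
(4): w matches v: w ∉ E.
(5): M already has 0, so the rest are out.
(6) (exactly one): u ∈ E.
Only one set left: v ∈ R.
Only one set left: w ∈ R.
(2) (exactly one): x ∈ E.
(3) (exactly one): t ∉ E.
Only one set left: t ∈ R.

E = {u, x}; M = {}; R = {t, v, w}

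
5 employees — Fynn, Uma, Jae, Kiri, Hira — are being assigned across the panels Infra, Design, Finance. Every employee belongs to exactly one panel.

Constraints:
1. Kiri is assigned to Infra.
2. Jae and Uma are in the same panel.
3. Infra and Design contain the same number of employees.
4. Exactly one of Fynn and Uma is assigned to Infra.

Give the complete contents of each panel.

Infra = {Fynn, Kiri}; Design = {Jae, Uma}; Finance = {Hira}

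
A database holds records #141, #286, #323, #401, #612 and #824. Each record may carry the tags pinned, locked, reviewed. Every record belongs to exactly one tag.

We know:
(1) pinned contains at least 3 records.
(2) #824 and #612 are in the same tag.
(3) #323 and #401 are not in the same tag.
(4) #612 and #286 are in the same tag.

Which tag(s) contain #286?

#286: pinned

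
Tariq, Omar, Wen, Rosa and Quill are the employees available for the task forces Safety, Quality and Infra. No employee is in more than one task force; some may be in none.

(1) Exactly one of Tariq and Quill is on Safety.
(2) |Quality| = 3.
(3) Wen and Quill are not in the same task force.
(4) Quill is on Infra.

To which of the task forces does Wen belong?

Wen: Quality

From (4): Quill ∈ Infra.
(1) (exactly one): Tariq ∈ Safety.
(2): only 3 candidates remain for Quality, so all are in.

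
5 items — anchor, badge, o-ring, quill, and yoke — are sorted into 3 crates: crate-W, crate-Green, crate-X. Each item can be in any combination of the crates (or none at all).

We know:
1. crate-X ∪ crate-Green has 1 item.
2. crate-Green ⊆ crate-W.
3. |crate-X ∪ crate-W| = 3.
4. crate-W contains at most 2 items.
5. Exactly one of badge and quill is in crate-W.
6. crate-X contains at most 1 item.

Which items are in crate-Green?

crate-Green = {}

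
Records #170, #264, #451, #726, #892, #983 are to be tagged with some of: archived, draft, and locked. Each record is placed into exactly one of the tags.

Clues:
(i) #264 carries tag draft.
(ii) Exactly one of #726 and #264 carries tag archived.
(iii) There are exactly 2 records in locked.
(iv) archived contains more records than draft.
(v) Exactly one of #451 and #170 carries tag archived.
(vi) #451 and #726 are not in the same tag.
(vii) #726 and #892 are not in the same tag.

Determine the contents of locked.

locked = {#451, #892}

From (i): #264 ∈ draft.
(ii) (exactly one): #726 ∈ archived.
(vi): #451 ∉ archived.
(vii): #892 ∉ archived.
(v) (exactly one): #170 ∈ archived.
Suppose #451 ∉ locked: no assignment then satisfies all the clues, so #451 ∈ locked.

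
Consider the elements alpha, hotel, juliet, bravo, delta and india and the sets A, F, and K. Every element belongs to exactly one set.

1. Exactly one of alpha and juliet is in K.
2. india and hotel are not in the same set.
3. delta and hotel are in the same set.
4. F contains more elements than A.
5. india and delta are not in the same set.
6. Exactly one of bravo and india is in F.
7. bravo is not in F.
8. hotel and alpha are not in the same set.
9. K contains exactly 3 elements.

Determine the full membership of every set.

A = {bravo}; F = {alpha, india}; K = {delta, hotel, juliet}

From (7): bravo ∉ F.
(6) (exactly one): india ∈ F.
(2): hotel ∉ F.
(3): delta matches hotel: delta ∉ F.
Suppose alpha ∈ A: no assignment then satisfies all the clues, so alpha ∉ A.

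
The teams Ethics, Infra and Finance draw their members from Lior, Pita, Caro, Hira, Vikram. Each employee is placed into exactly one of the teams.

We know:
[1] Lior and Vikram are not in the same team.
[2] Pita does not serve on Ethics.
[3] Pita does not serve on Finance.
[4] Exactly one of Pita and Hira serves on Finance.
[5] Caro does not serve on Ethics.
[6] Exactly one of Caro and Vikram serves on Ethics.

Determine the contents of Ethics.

Ethics = {Vikram}

From (2): Pita ∉ Ethics.
From (3): Pita ∉ Finance.
From (5): Caro ∉ Ethics.
(4) (exactly one): Hira ∈ Finance.
(6) (exactly one): Vikram ∈ Ethics.
Only one team left: Pita ∈ Infra.
(1): Lior ∉ Ethics.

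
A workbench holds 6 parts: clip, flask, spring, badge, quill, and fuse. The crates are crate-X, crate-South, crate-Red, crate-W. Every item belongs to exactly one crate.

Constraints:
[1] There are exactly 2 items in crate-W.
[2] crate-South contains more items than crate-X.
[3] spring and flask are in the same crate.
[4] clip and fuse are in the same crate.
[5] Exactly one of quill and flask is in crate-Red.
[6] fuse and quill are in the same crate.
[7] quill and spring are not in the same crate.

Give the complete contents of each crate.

crate-X = {}; crate-South = {badge}; crate-Red = {clip, fuse, quill}; crate-W = {flask, spring}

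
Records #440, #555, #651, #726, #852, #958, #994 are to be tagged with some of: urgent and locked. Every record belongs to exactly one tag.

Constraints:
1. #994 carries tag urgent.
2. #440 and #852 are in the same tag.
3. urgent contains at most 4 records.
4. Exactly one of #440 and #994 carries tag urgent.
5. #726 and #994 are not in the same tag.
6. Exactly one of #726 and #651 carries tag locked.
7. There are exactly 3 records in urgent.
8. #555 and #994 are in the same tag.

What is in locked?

locked = {#440, #726, #852, #958}

From (1): #994 ∈ urgent.
(4) (exactly one): #440 ∉ urgent.
(5): #726 ∉ urgent.
(8): #555 matches #994: #555 ∈ urgent.
Only one tag left: #440 ∈ locked.
Only one tag left: #726 ∈ locked.
(2): #852 matches #440: #852 ∉ urgent.
(2): #852 matches #440: #852 ∈ locked.
(6) (exactly one): #651 ∉ locked.
Only one tag left: #651 ∈ urgent.
(7): urgent already has 3, so the rest are out.
Only one tag left: #958 ∈ locked.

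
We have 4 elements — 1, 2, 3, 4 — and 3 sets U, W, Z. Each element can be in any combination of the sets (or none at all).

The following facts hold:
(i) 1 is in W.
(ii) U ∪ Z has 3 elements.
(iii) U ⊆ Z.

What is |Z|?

3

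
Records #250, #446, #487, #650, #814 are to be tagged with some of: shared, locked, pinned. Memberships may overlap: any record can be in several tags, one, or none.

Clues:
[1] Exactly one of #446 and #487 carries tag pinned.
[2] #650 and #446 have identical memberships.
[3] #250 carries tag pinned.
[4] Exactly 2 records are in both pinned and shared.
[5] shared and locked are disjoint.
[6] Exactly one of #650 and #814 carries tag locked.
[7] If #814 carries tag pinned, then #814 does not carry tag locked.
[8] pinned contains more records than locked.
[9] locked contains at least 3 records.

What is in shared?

shared = {#250, #814}

From (3): #250 ∈ pinned.
Suppose #250 ∉ shared: no assignment then satisfies all the clues, so #250 ∈ shared.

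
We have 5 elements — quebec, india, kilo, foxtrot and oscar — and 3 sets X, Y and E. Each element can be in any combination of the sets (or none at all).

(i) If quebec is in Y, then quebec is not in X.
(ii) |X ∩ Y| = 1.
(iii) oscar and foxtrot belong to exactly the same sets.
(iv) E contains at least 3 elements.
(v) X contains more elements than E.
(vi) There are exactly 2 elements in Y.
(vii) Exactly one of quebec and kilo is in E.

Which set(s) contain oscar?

oscar: E, X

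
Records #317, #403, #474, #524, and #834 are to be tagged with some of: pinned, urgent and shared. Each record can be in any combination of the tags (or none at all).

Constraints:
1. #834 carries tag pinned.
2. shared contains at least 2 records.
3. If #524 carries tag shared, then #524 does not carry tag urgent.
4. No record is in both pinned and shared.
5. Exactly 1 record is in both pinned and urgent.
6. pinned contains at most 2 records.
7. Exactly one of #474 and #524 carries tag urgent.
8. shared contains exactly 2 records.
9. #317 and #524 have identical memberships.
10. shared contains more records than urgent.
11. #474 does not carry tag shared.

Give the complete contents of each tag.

pinned = {#474, #834}; urgent = {#474}; shared = {#317, #524}

From (1): #834 ∈ pinned.
From (11): #474 ∉ shared.
(4) (disjoint): #834 ∉ shared.
Suppose #317 ∈ pinned: no assignment then satisfies all the clues, so #317 ∉ pinned.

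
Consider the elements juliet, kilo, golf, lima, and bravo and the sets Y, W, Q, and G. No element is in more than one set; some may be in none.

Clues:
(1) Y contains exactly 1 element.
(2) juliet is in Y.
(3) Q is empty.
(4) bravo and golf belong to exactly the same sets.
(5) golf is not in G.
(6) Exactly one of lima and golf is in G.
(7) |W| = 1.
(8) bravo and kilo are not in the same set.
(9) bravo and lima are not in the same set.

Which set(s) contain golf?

golf: none

From (2): juliet ∈ Y.
From (5): golf ∉ G.
(1): Y already has 1, so the rest are out.
(3): Q already has 0, so the rest are out.
(4): bravo matches golf: bravo ∉ G.
(6) (exactly one): lima ∈ G.
Suppose golf ∈ W: no assignment then satisfies all the clues, so golf ∉ W.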